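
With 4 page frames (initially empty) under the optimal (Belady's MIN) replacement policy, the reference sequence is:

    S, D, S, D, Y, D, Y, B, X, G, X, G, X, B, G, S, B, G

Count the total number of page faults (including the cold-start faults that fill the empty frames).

S → fault, frames {S}
D → fault, frames {S,D}
S → hit
D → hit
Y → fault, frames {S,D,Y}
D → hit
Y → hit
B → fault, frames {S,D,Y,B}
X → fault, evict Y, frames {S,D,B,X}
G → fault, evict D, frames {S,B,X,G}
X → hit
G → hit
X → hit
B → hit
G → hit
S → hit
B → hit
G → hit
Page faults: 6.

6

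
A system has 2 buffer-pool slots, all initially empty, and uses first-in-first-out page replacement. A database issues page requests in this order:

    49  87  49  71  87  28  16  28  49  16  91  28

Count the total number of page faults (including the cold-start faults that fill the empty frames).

8

49 → miss, frames (49)
87 → miss, frames (49 87)
49 → hit
71 → miss, evict 49, frames (87 71)
87 → hit
28 → miss, evict 87, frames (71 28)
16 → miss, evict 71, frames (28 16)
28 → hit
49 → miss, evict 28, frames (16 49)
16 → hit
91 → miss, evict 16, frames (49 91)
28 → miss, evict 49, frames (91 28)
Page faults: 8.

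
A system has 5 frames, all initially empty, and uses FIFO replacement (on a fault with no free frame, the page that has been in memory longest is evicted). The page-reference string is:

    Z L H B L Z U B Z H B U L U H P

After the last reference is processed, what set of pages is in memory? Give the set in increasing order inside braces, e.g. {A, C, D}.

Z: miss, frames (Z)
L: miss, frames (Z L)
H: miss, frames (Z L H)
B: miss, frames (Z L H B)
L: hit
Z: hit
U: miss, frames (Z L H B U)
B: hit
Z: hit
H: hit
B: hit
U: hit
L: hit
U: hit
H: hit
P: miss, evict Z, frames (L H B U P)

{B, H, L, P, U}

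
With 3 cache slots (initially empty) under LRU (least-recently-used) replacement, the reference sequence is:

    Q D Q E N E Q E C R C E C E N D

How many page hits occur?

8

Q: miss, frames [Q]
D: miss, frames [Q, D]
Q: hit
E: miss, frames [D, Q, E]
N: miss, evict D, frames [Q, E, N]
E: hit
Q: hit
E: hit
C: miss, evict N, frames [Q, E, C]
R: miss, evict Q, frames [E, C, R]
C: hit
E: hit
C: hit
E: hit
N: miss, evict R, frames [C, E, N]
D: miss, evict C, frames [E, N, D]
Hits: 8.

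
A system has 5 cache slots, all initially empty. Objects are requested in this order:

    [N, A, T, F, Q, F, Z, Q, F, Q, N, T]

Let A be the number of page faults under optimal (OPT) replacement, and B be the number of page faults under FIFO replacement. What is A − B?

Under OPT: F F F F F . F . . . . . → 6 faults.
Under FIFO: F F F F F . F . . . F . → 7 faults.
A − B = 6 − 7 = -1.

-1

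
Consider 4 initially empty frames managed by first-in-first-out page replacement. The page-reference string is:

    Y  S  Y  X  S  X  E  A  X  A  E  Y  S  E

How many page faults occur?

Y → fault, frames {Y}
S → fault, frames {Y,S}
Y → hit
X → fault, frames {Y,S,X}
S → hit
X → hit
E → fault, frames {Y,S,X,E}
A → fault, evict Y, frames {S,X,E,A}
X → hit
A → hit
E → hit
Y → fault, evict S, frames {X,E,A,Y}
S → fault, evict X, frames {E,A,Y,S}
E → hit
Page faults: 7.

7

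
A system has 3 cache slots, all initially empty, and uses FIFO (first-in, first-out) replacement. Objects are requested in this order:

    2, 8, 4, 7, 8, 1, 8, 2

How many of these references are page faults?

7

2 → fault, frames (2)
8 → fault, frames (2 8)
4 → fault, frames (2 8 4)
7 → fault, evict 2, frames (8 4 7)
8 → hit
1 → fault, evict 8, frames (4 7 1)
8 → fault, evict 4, frames (7 1 8)
2 → fault, evict 7, frames (1 8 2)
Page faults: 7.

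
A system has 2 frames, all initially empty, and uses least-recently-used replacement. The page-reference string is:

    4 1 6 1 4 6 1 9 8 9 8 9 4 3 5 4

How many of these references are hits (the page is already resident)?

4

4 → miss, frames (4)
1 → miss, frames (4 1)
6 → miss, evict 4, frames (1 6)
1 → hit
4 → miss, evict 6, frames (1 4)
6 → miss, evict 1, frames (4 6)
1 → miss, evict 4, frames (6 1)
9 → miss, evict 6, frames (1 9)
8 → miss, evict 1, frames (9 8)
9 → hit
8 → hit
9 → hit
4 → miss, evict 8, frames (9 4)
3 → miss, evict 9, frames (4 3)
5 → miss, evict 4, frames (3 5)
4 → miss, evict 3, frames (5 4)
Hits: 4.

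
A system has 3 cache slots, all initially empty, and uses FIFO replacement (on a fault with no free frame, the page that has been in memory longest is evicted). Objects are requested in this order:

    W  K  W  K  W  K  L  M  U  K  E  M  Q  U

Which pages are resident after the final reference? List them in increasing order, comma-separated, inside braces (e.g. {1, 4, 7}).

{M, Q, U}

W -> fault, frames (W)
K -> fault, frames (W K)
W -> hit
K -> hit
W -> hit
K -> hit
L -> fault, frames (W K L)
M -> fault, evict W, frames (K L M)
U -> fault, evict K, frames (L M U)
K -> fault, evict L, frames (M U K)
E -> fault, evict M, frames (U K E)
M -> fault, evict U, frames (K E M)
Q -> fault, evict K, frames (E M Q)
U -> fault, evict E, frames (M Q U)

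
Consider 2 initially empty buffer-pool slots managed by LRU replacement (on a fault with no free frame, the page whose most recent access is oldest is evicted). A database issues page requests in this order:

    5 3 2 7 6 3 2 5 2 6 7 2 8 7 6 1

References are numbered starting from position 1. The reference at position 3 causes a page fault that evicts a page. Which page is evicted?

pos 1: 5 → fault, frames {5}
pos 2: 3 → fault, frames {5,3}
pos 3: 2 → fault, evict 5, frames {3,2}
At position 3, page 5 is evicted.

5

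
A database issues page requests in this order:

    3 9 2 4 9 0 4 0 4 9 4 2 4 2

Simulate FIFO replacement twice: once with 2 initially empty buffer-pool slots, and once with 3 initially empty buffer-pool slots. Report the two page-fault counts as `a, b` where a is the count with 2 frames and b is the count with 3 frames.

10, 8

2 frames: F F F F F F F . . F . F F . → 10 faults.
3 frames: F F F F . F . . . F . F F . → 8 faults.
8 < 10: adding a frame reduced faults, as is typical.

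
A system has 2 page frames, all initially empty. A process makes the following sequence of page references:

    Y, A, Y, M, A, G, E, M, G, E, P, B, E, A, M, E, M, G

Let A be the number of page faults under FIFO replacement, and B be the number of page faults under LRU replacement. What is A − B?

-1

Under FIFO: F F . F . F F F F F F F F F F F . F → 15 faults.
Under LRU: F F . F F F F F F F F F F F F F . F → 16 faults.
A − B = 15 − 16 = -1.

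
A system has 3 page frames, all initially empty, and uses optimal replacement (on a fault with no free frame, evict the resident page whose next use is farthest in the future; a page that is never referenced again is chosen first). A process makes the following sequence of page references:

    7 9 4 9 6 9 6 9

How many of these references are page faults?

4

7 → fault, frames {7}
9 → fault, frames {7,9}
4 → fault, frames {7,9,4}
9 → hit
6 → fault, evict 4, frames {7,9,6}
9 → hit
6 → hit
9 → hit
Page faults: 4.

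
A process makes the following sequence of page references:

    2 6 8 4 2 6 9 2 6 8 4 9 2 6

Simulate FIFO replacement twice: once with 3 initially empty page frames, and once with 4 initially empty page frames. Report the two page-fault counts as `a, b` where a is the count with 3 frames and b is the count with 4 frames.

3 frames: F F F F F F F . . F F . F F → 11 faults.
4 frames: F F F F . . F F F F F F F F → 12 faults.
12 > 11: adding a frame increased faults — Belady's anomaly.

11, 12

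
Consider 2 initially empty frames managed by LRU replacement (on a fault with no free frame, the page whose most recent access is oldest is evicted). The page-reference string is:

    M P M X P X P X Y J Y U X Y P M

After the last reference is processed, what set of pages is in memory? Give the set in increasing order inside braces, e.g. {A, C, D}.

M: miss, frames (M)
P: miss, frames (M P)
M: hit
X: miss, evict P, frames (M X)
P: miss, evict M, frames (X P)
X: hit
P: hit
X: hit
Y: miss, evict P, frames (X Y)
J: miss, evict X, frames (Y J)
Y: hit
U: miss, evict J, frames (Y U)
X: miss, evict Y, frames (U X)
Y: miss, evict U, frames (X Y)
P: miss, evict X, frames (Y P)
M: miss, evict Y, frames (P M)

{M, P}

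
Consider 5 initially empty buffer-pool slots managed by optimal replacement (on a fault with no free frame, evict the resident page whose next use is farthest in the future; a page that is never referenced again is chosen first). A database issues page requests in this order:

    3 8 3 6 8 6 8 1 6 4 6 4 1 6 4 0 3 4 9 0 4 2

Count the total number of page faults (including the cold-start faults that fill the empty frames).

3: miss, frames (3)
8: miss, frames (3 8)
3: hit
6: miss, frames (3 8 6)
8: hit
6: hit
8: hit
1: miss, frames (3 8 6 1)
6: hit
4: miss, frames (3 8 6 1 4)
6: hit
4: hit
1: hit
6: hit
4: hit
0: miss, evict 1, frames (3 8 6 4 0)
3: hit
4: hit
9: miss, evict 6, frames (3 8 4 0 9)
0: hit
4: hit
2: miss, evict 9, frames (3 8 4 0 2)
Page faults: 8.

8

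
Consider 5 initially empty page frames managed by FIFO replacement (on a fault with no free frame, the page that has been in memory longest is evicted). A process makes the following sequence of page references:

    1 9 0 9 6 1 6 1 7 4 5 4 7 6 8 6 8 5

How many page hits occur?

10

1 -> miss, frames [1]
9 -> miss, frames [1, 9]
0 -> miss, frames [1, 9, 0]
9 -> hit
6 -> miss, frames [1, 9, 0, 6]
1 -> hit
6 -> hit
1 -> hit
7 -> miss, frames [1, 9, 0, 6, 7]
4 -> miss, evict 1, frames [9, 0, 6, 7, 4]
5 -> miss, evict 9, frames [0, 6, 7, 4, 5]
4 -> hit
7 -> hit
6 -> hit
8 -> miss, evict 0, frames [6, 7, 4, 5, 8]
6 -> hit
8 -> hit
5 -> hit
Hits: 10.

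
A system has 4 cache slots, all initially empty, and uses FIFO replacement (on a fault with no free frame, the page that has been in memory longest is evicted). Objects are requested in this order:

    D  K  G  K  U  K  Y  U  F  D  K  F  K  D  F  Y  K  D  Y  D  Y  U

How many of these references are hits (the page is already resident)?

13

D -> miss, frames (D)
K -> miss, frames (D K)
G -> miss, frames (D K G)
K -> hit
U -> miss, frames (D K G U)
K -> hit
Y -> miss, evict D, frames (K G U Y)
U -> hit
F -> miss, evict K, frames (G U Y F)
D -> miss, evict G, frames (U Y F D)
K -> miss, evict U, frames (Y F D K)
F -> hit
K -> hit
D -> hit
F -> hit
Y -> hit
K -> hit
D -> hit
Y -> hit
D -> hit
Y -> hit
U -> miss, evict Y, frames (F D K U)
Hits: 13.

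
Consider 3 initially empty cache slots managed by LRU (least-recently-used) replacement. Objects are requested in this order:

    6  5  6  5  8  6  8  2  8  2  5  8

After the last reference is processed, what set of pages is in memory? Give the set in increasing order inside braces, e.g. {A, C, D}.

{2, 5, 8}

6 -> fault, frames [6]
5 -> fault, frames [6, 5]
6 -> hit
5 -> hit
8 -> fault, frames [6, 5, 8]
6 -> hit
8 -> hit
2 -> fault, evict 5, frames [6, 8, 2]
8 -> hit
2 -> hit
5 -> fault, evict 6, frames [8, 2, 5]
8 -> hit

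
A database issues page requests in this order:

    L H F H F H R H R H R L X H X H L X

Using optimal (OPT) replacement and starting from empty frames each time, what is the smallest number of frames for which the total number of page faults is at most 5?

f=1: 18 faults
f=2: 7 faults
f=3: 5 faults
f=4: 5 faults
f=5: 5 faults
Smallest f with faults ≤ 5 is 3.

3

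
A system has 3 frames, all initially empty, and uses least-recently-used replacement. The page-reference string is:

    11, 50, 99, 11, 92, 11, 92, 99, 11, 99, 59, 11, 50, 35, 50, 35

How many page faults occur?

11: fault, frames [11]
50: fault, frames [11, 50]
99: fault, frames [11, 50, 99]
11: hit
92: fault, evict 50, frames [99, 11, 92]
11: hit
92: hit
99: hit
11: hit
99: hit
59: fault, evict 92, frames [11, 99, 59]
11: hit
50: fault, evict 99, frames [59, 11, 50]
35: fault, evict 59, frames [11, 50, 35]
50: hit
35: hit
Page faults: 7.

7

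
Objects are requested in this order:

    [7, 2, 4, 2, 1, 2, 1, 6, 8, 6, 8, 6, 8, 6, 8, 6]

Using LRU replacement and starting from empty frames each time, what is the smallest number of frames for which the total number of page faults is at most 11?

f=1: 16 faults
f=2: 6 faults
f=3: 6 faults
f=4: 6 faults
f=5: 6 faults
f=6: 6 faults
Smallest f with faults ≤ 11 is 2.

2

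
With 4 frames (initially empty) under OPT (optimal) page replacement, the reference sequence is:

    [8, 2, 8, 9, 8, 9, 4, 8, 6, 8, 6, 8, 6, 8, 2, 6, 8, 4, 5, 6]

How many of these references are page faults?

8: fault, frames {8}
2: fault, frames {8,2}
8: hit
9: fault, frames {8,2,9}
8: hit
9: hit
4: fault, frames {8,2,9,4}
8: hit
6: fault, evict 9, frames {8,2,4,6}
8: hit
6: hit
8: hit
6: hit
8: hit
2: hit
6: hit
8: hit
4: hit
5: fault, evict 4, frames {8,2,6,5}
6: hit
Page faults: 6.

6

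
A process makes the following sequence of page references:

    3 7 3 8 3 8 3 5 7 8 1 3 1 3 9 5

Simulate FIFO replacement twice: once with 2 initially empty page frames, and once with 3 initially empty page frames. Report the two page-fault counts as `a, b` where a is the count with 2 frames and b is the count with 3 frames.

2 frames: F F . F F . . F F F F F . . F F → 11 faults.
3 frames: F F . F . . . F . . F F . . F F → 8 faults.
8 < 11: adding a frame reduced faults, as is typical.

11, 8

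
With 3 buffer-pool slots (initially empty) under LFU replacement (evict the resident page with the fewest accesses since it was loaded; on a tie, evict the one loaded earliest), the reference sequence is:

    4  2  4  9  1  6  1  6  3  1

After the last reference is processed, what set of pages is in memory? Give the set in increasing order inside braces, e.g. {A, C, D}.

4: fault, frames (4)
2: fault, frames (4 2)
4: hit
9: fault, frames (4 2 9)
1: fault, evict 2, frames (4 9 1)
6: fault, evict 9, frames (4 1 6)
1: hit
6: hit
3: fault, evict 4, frames (1 6 3)
1: hit

{1, 3, 6}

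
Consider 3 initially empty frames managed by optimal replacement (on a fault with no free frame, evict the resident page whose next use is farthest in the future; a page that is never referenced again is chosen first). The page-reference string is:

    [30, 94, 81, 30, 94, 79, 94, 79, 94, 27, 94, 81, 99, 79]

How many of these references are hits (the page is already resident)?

7

30: fault, frames {30}
94: fault, frames {30,94}
81: fault, frames {30,94,81}
30: hit
94: hit
79: fault, evict 30, frames {94,81,79}
94: hit
79: hit
94: hit
27: fault, evict 79, frames {94,81,27}
94: hit
81: hit
99: fault, evict 27, frames {94,81,99}
79: fault, evict 99, frames {94,81,79}
Hits: 7.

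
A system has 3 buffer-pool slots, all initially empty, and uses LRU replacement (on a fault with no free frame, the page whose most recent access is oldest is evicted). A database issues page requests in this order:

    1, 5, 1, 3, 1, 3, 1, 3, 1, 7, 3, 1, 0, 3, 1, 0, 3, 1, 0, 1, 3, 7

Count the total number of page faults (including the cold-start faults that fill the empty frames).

6

1 -> miss, frames (1)
5 -> miss, frames (1 5)
1 -> hit
3 -> miss, frames (5 1 3)
1 -> hit
3 -> hit
1 -> hit
3 -> hit
1 -> hit
7 -> miss, evict 5, frames (3 1 7)
3 -> hit
1 -> hit
0 -> miss, evict 7, frames (3 1 0)
3 -> hit
1 -> hit
0 -> hit
3 -> hit
1 -> hit
0 -> hit
1 -> hit
3 -> hit
7 -> miss, evict 0, frames (1 3 7)
Page faults: 6.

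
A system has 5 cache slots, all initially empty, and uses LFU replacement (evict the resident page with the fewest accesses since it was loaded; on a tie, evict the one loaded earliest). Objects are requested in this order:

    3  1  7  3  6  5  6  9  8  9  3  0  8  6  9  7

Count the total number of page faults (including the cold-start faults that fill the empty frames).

9

3 -> fault, frames [3]
1 -> fault, frames [3, 1]
7 -> fault, frames [3, 1, 7]
3 -> hit
6 -> fault, frames [3, 1, 7, 6]
5 -> fault, frames [3, 1, 7, 6, 5]
6 -> hit
9 -> fault, evict 1, frames [3, 7, 6, 5, 9]
8 -> fault, evict 7, frames [3, 6, 5, 9, 8]
9 -> hit
3 -> hit
0 -> fault, evict 5, frames [3, 6, 9, 8, 0]
8 -> hit
6 -> hit
9 -> hit
7 -> fault, evict 0, frames [3, 6, 9, 8, 7]
Page faults: 9.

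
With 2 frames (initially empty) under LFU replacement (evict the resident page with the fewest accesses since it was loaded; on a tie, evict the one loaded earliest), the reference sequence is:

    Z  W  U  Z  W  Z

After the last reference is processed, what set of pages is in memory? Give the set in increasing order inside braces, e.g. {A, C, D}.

Z -> miss, frames [Z]
W -> miss, frames [Z, W]
U -> miss, evict Z, frames [W, U]
Z -> miss, evict W, frames [U, Z]
W -> miss, evict U, frames [Z, W]
Z -> hit

{W, Z}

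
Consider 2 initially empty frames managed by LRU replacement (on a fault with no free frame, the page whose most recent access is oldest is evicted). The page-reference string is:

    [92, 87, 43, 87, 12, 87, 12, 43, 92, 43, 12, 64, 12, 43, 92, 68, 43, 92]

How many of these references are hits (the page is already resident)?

5

92 → fault, frames (92)
87 → fault, frames (92 87)
43 → fault, evict 92, frames (87 43)
87 → hit
12 → fault, evict 43, frames (87 12)
87 → hit
12 → hit
43 → fault, evict 87, frames (12 43)
92 → fault, evict 12, frames (43 92)
43 → hit
12 → fault, evict 92, frames (43 12)
64 → fault, evict 43, frames (12 64)
12 → hit
43 → fault, evict 64, frames (12 43)
92 → fault, evict 12, frames (43 92)
68 → fault, evict 43, frames (92 68)
43 → fault, evict 92, frames (68 43)
92 → fault, evict 68, frames (43 92)
Hits: 5.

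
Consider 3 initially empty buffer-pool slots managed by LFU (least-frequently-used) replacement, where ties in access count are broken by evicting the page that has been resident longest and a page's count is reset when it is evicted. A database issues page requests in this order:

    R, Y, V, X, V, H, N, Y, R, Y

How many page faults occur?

8

R: miss, frames [R]
Y: miss, frames [R, Y]
V: miss, frames [R, Y, V]
X: miss, evict R, frames [Y, V, X]
V: hit
H: miss, evict Y, frames [V, X, H]
N: miss, evict X, frames [V, H, N]
Y: miss, evict H, frames [V, N, Y]
R: miss, evict N, frames [V, Y, R]
Y: hit
Page faults: 8.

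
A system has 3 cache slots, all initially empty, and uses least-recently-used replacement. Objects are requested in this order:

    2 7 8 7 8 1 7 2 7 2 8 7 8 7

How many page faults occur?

2 -> fault, frames [2]
7 -> fault, frames [2, 7]
8 -> fault, frames [2, 7, 8]
7 -> hit
8 -> hit
1 -> fault, evict 2, frames [7, 8, 1]
7 -> hit
2 -> fault, evict 8, frames [1, 7, 2]
7 -> hit
2 -> hit
8 -> fault, evict 1, frames [7, 2, 8]
7 -> hit
8 -> hit
7 -> hit
Page faults: 6.

6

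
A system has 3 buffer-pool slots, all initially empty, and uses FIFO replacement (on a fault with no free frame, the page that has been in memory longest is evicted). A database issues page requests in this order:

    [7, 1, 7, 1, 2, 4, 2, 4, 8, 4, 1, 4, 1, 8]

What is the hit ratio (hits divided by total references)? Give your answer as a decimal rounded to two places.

0.57

7 → miss, frames (7)
1 → miss, frames (7 1)
7 → hit
1 → hit
2 → miss, frames (7 1 2)
4 → miss, evict 7, frames (1 2 4)
2 → hit
4 → hit
8 → miss, evict 1, frames (2 4 8)
4 → hit
1 → miss, evict 2, frames (4 8 1)
4 → hit
1 → hit
8 → hit
Hits: 8 of 14 references → 8/14 = 0.5714.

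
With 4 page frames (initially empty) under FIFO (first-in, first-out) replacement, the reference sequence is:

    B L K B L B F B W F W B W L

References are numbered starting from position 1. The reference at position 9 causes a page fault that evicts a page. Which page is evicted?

B

pos 1: B: fault, frames {B}
pos 2: L: fault, frames {B,L}
pos 3: K: fault, frames {B,L,K}
pos 4: B: hit
pos 5: L: hit
pos 6: B: hit
pos 7: F: fault, frames {B,L,K,F}
pos 8: B: hit
pos 9: W: fault, evict B, frames {L,K,F,W}
At position 9, page B is evicted.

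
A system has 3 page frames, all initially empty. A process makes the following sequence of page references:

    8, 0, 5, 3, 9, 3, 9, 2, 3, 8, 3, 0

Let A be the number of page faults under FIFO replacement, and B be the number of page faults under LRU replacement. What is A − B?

Under FIFO: F F F F F . . F . F F F → 9 faults.
Under LRU: F F F F F . . F . F . F → 8 faults.
A − B = 9 − 8 = 1.

1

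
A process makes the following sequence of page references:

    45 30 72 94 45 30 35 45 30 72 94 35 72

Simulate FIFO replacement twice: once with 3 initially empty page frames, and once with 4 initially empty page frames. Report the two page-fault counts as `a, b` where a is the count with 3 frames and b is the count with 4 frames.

3 frames: F F F F F F F . . F F . . → 9 faults.
4 frames: F F F F . . F F F F F F . → 10 faults.
10 > 9: adding a frame increased faults — Belady's anomaly.

9, 10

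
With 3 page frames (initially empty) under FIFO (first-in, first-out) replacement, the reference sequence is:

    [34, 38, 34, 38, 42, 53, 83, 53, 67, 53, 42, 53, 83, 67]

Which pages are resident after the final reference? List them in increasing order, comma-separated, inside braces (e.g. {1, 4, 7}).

34 -> miss, frames (34)
38 -> miss, frames (34 38)
34 -> hit
38 -> hit
42 -> miss, frames (34 38 42)
53 -> miss, evict 34, frames (38 42 53)
83 -> miss, evict 38, frames (42 53 83)
53 -> hit
67 -> miss, evict 42, frames (53 83 67)
53 -> hit
42 -> miss, evict 53, frames (83 67 42)
53 -> miss, evict 83, frames (67 42 53)
83 -> miss, evict 67, frames (42 53 83)
67 -> miss, evict 42, frames (53 83 67)

{53, 67, 83}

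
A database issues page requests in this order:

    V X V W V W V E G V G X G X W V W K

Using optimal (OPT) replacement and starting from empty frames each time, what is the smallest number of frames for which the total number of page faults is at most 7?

f=1: 18 faults
f=2: 9 faults
f=3: 7 faults
f=4: 6 faults
f=5: 6 faults
f=6: 6 faults
Smallest f with faults ≤ 7 is 3.

3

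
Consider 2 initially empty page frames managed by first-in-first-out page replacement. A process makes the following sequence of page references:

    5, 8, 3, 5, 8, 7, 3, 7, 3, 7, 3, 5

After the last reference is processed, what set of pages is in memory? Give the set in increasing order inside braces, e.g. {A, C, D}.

5: miss, frames [5]
8: miss, frames [5, 8]
3: miss, evict 5, frames [8, 3]
5: miss, evict 8, frames [3, 5]
8: miss, evict 3, frames [5, 8]
7: miss, evict 5, frames [8, 7]
3: miss, evict 8, frames [7, 3]
7: hit
3: hit
7: hit
3: hit
5: miss, evict 7, frames [3, 5]

{3, 5}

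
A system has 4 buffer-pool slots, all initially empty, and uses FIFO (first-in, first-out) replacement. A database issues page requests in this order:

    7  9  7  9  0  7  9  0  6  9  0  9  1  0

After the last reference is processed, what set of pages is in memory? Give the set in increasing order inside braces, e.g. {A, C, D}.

{0, 1, 6, 9}

7 → miss, frames [7]
9 → miss, frames [7, 9]
7 → hit
9 → hit
0 → miss, frames [7, 9, 0]
7 → hit
9 → hit
0 → hit
6 → miss, frames [7, 9, 0, 6]
9 → hit
0 → hit
9 → hit
1 → miss, evict 7, frames [9, 0, 6, 1]
0 → hit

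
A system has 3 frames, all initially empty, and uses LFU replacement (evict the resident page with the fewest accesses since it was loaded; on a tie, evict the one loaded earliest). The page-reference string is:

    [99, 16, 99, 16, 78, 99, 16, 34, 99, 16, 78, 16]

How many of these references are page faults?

99 -> miss, frames [99]
16 -> miss, frames [99, 16]
99 -> hit
16 -> hit
78 -> miss, frames [99, 16, 78]
99 -> hit
16 -> hit
34 -> miss, evict 78, frames [99, 16, 34]
99 -> hit
16 -> hit
78 -> miss, evict 34, frames [99, 16, 78]
16 -> hit
Page faults: 5.

5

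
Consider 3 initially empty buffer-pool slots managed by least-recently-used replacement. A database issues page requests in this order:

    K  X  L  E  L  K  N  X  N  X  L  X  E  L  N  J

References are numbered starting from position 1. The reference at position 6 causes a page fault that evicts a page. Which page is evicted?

pos 1: K -> fault, frames [K]
pos 2: X -> fault, frames [K, X]
pos 3: L -> fault, frames [K, X, L]
pos 4: E -> fault, evict K, frames [X, L, E]
pos 5: L -> hit
pos 6: K -> fault, evict X, frames [E, L, K]
At position 6, page X is evicted.

X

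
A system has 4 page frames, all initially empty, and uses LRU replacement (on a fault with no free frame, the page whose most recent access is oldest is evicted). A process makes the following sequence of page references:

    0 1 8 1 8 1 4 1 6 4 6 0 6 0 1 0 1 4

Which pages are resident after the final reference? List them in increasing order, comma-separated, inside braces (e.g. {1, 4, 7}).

0 → fault, frames (0)
1 → fault, frames (0 1)
8 → fault, frames (0 1 8)
1 → hit
8 → hit
1 → hit
4 → fault, frames (0 8 1 4)
1 → hit
6 → fault, evict 0, frames (8 4 1 6)
4 → hit
6 → hit
0 → fault, evict 8, frames (1 4 6 0)
6 → hit
0 → hit
1 → hit
0 → hit
1 → hit
4 → hit

{0, 1, 4, 6}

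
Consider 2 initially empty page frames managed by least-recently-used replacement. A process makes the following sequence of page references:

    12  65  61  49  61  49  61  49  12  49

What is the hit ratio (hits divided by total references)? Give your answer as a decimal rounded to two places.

0.50

12 -> fault, frames [12]
65 -> fault, frames [12, 65]
61 -> fault, evict 12, frames [65, 61]
49 -> fault, evict 65, frames [61, 49]
61 -> hit
49 -> hit
61 -> hit
49 -> hit
12 -> fault, evict 61, frames [49, 12]
49 -> hit
Hits: 5 of 10 references → 5/10 = 0.5000.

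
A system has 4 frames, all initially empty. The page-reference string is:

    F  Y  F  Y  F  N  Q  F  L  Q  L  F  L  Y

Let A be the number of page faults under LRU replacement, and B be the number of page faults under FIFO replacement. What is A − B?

-1

Under LRU: F F . . . F F . F . . . . F → 6 faults.
Under FIFO: F F . . . F F . F . . F . F → 7 faults.
A − B = 6 − 7 = -1.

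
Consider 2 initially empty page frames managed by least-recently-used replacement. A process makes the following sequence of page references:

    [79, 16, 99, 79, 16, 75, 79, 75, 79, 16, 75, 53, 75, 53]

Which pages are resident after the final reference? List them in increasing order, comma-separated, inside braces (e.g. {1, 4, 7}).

{53, 75}

79: fault, frames [79]
16: fault, frames [79, 16]
99: fault, evict 79, frames [16, 99]
79: fault, evict 16, frames [99, 79]
16: fault, evict 99, frames [79, 16]
75: fault, evict 79, frames [16, 75]
79: fault, evict 16, frames [75, 79]
75: hit
79: hit
16: fault, evict 75, frames [79, 16]
75: fault, evict 79, frames [16, 75]
53: fault, evict 16, frames [75, 53]
75: hit
53: hit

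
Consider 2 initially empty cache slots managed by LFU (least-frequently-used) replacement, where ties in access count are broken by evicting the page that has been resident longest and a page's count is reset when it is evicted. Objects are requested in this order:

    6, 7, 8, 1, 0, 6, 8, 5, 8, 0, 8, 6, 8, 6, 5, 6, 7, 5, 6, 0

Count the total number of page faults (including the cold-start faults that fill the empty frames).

6: fault, frames [6]
7: fault, frames [6, 7]
8: fault, evict 6, frames [7, 8]
1: fault, evict 7, frames [8, 1]
0: fault, evict 8, frames [1, 0]
6: fault, evict 1, frames [0, 6]
8: fault, evict 0, frames [6, 8]
5: fault, evict 6, frames [8, 5]
8: hit
0: fault, evict 5, frames [8, 0]
8: hit
6: fault, evict 0, frames [8, 6]
8: hit
6: hit
5: fault, evict 6, frames [8, 5]
6: fault, evict 5, frames [8, 6]
7: fault, evict 6, frames [8, 7]
5: fault, evict 7, frames [8, 5]
6: fault, evict 5, frames [8, 6]
0: fault, evict 6, frames [8, 0]
Page faults: 16.

16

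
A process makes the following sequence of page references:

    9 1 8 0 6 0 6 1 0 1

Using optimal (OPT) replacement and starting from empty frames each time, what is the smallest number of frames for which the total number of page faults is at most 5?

f=1: 10 faults
f=2: 6 faults
f=3: 5 faults
f=4: 5 faults
f=5: 5 faults
Smallest f with faults ≤ 5 is 3.

3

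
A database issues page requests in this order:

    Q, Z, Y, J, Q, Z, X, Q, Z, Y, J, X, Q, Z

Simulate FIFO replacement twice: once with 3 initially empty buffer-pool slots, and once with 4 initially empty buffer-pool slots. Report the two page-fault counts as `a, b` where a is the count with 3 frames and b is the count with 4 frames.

3 frames: F F F F F F F . . F F . F F → 11 faults.
4 frames: F F F F . . F F F F F F F F → 12 faults.
12 > 11: adding a frame increased faults — Belady's anomaly.

11, 12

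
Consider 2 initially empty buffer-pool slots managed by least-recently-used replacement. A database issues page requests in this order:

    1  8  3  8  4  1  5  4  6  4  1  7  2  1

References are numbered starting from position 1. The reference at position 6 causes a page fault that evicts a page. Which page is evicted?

8

pos 1: 1 -> fault, frames (1)
pos 2: 8 -> fault, frames (1 8)
pos 3: 3 -> fault, evict 1, frames (8 3)
pos 4: 8 -> hit
pos 5: 4 -> fault, evict 3, frames (8 4)
pos 6: 1 -> fault, evict 8, frames (4 1)
At position 6, page 8 is evicted.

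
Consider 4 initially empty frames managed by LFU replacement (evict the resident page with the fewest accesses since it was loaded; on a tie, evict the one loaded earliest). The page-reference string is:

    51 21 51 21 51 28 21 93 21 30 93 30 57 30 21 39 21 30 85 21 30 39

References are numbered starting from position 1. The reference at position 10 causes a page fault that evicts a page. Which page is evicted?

28

pos 1: 51: miss, frames [51]
pos 2: 21: miss, frames [51, 21]
pos 3: 51: hit
pos 4: 21: hit
pos 5: 51: hit
pos 6: 28: miss, frames [51, 21, 28]
pos 7: 21: hit
pos 8: 93: miss, frames [51, 21, 28, 93]
pos 9: 21: hit
pos 10: 30: miss, evict 28, frames [51, 21, 93, 30]
At position 10, page 28 is evicted.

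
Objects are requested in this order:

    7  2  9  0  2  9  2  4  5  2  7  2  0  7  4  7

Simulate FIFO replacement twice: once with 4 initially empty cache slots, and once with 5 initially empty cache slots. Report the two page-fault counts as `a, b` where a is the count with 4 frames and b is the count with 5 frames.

10, 8

4 frames: F F F F . . . F F F F . F . F . → 10 faults.
5 frames: F F F F . . . F F . F F . . . . → 8 faults.
8 < 10: adding a frame reduced faults, as is typical.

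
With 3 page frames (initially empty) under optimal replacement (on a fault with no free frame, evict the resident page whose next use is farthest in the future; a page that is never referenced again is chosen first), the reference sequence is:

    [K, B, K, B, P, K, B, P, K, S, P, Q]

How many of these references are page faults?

K: fault, frames (K)
B: fault, frames (K B)
K: hit
B: hit
P: fault, frames (K B P)
K: hit
B: hit
P: hit
K: hit
S: fault, evict B, frames (K P S)
P: hit
Q: fault, evict S, frames (K P Q)
Page faults: 5.

5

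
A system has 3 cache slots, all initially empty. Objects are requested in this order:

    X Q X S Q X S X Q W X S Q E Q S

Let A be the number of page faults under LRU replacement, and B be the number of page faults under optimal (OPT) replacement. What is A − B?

1

Under LRU: F F . F . . . . . F . F F F . . → 7 faults.
Under OPT: F F . F . . . . . F . . F F . . → 6 faults.
A − B = 7 − 6 = 1.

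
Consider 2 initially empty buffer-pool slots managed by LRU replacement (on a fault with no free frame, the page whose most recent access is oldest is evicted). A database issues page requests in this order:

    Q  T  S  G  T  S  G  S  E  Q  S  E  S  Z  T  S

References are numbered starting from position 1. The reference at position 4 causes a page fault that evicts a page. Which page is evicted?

pos 1: Q → miss, frames {Q}
pos 2: T → miss, frames {Q,T}
pos 3: S → miss, evict Q, frames {T,S}
pos 4: G → miss, evict T, frames {S,G}
At position 4, page T is evicted.

T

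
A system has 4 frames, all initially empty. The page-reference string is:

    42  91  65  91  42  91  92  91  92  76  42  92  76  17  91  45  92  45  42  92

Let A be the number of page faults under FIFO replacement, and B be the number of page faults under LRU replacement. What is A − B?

1

Under FIFO: F F F . . . F . . F F . . F F F F . F . → 11 faults.
Under LRU: F F F . . . F . . F . . . F F F F . F . → 10 faults.
A − B = 11 − 10 = 1.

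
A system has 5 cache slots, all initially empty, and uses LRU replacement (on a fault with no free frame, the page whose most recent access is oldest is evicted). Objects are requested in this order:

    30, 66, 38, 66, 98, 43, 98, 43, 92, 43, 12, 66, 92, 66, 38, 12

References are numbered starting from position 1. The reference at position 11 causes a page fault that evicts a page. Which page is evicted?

pos 1: 30 → fault, frames [30]
pos 2: 66 → fault, frames [30, 66]
pos 3: 38 → fault, frames [30, 66, 38]
pos 4: 66 → hit
pos 5: 98 → fault, frames [30, 38, 66, 98]
pos 6: 43 → fault, frames [30, 38, 66, 98, 43]
pos 7: 98 → hit
pos 8: 43 → hit
pos 9: 92 → fault, evict 30, frames [38, 66, 98, 43, 92]
pos 10: 43 → hit
pos 11: 12 → fault, evict 38, frames [66, 98, 92, 43, 12]
At position 11, page 38 is evicted.

38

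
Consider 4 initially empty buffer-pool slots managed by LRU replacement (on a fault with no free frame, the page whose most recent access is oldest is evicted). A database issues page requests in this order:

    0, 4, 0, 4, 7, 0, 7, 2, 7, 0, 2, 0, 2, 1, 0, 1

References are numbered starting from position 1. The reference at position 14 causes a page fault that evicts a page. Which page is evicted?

4

pos 1: 0: fault, frames [0]
pos 2: 4: fault, frames [0, 4]
pos 3: 0: hit
pos 4: 4: hit
pos 5: 7: fault, frames [0, 4, 7]
pos 6: 0: hit
pos 7: 7: hit
pos 8: 2: fault, frames [4, 0, 7, 2]
pos 9: 7: hit
pos 10: 0: hit
pos 11: 2: hit
pos 12: 0: hit
pos 13: 2: hit
pos 14: 1: fault, evict 4, frames [7, 0, 2, 1]
At position 14, page 4 is evicted.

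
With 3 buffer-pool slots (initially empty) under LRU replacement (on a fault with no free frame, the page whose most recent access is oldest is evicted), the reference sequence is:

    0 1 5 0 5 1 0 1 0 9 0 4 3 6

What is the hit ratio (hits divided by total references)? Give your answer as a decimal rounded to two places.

0.50

0 → fault, frames {0}
1 → fault, frames {0,1}
5 → fault, frames {0,1,5}
0 → hit
5 → hit
1 → hit
0 → hit
1 → hit
0 → hit
9 → fault, evict 5, frames {1,0,9}
0 → hit
4 → fault, evict 1, frames {9,0,4}
3 → fault, evict 9, frames {0,4,3}
6 → fault, evict 0, frames {4,3,6}
Hits: 7 of 14 references → 7/14 = 0.5000.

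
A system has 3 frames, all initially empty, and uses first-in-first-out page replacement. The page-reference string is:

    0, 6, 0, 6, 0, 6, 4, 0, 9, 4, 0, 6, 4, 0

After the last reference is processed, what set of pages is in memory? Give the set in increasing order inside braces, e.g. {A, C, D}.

0 → fault, frames {0}
6 → fault, frames {0,6}
0 → hit
6 → hit
0 → hit
6 → hit
4 → fault, frames {0,6,4}
0 → hit
9 → fault, evict 0, frames {6,4,9}
4 → hit
0 → fault, evict 6, frames {4,9,0}
6 → fault, evict 4, frames {9,0,6}
4 → fault, evict 9, frames {0,6,4}
0 → hit

{0, 4, 6}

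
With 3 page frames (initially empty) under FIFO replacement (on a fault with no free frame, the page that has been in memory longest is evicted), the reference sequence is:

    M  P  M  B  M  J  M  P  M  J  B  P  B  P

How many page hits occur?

M → fault, frames (M)
P → fault, frames (M P)
M → hit
B → fault, frames (M P B)
M → hit
J → fault, evict M, frames (P B J)
M → fault, evict P, frames (B J M)
P → fault, evict B, frames (J M P)
M → hit
J → hit
B → fault, evict J, frames (M P B)
P → hit
B → hit
P → hit
Hits: 7.

7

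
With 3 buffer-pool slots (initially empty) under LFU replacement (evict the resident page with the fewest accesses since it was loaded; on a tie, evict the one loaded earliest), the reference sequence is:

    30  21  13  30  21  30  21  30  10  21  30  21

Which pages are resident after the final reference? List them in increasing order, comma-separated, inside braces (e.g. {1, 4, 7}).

30 → miss, frames (30)
21 → miss, frames (30 21)
13 → miss, frames (30 21 13)
30 → hit
21 → hit
30 → hit
21 → hit
30 → hit
10 → miss, evict 13, frames (30 21 10)
21 → hit
30 → hit
21 → hit

{10, 21, 30}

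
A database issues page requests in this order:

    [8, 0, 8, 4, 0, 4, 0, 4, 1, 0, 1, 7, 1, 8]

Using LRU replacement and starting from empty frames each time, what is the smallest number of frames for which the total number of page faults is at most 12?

f=1: 14 faults
f=2: 8 faults
f=3: 6 faults
f=4: 6 faults
f=5: 5 faults
Smallest f with faults ≤ 12 is 2.

2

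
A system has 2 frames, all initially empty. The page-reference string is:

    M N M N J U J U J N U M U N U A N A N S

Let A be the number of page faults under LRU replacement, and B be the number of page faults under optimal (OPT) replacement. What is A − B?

Under LRU: F F . . F F . . . F F F . F . F F . . F → 11 faults.
Under OPT: F F . . F F . . . F . F . F . F . . . F → 9 faults.
A − B = 11 − 9 = 2.

2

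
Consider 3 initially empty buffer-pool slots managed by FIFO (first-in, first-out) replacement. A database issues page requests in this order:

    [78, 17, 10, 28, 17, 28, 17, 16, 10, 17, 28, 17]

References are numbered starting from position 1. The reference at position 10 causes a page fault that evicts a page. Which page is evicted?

10

pos 1: 78 → fault, frames (78)
pos 2: 17 → fault, frames (78 17)
pos 3: 10 → fault, frames (78 17 10)
pos 4: 28 → fault, evict 78, frames (17 10 28)
pos 5: 17 → hit
pos 6: 28 → hit
pos 7: 17 → hit
pos 8: 16 → fault, evict 17, frames (10 28 16)
pos 9: 10 → hit
pos 10: 17 → fault, evict 10, frames (28 16 17)
At position 10, page 10 is evicted.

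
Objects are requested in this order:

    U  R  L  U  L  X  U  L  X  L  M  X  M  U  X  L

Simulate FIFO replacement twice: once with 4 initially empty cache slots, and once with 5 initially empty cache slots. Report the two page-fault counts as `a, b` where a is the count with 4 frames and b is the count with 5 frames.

6, 5

4 frames: F F F . . F . . . . F . . F . . → 6 faults.
5 frames: F F F . . F . . . . F . . . . . → 5 faults.
5 < 6: adding a frame reduced faults, as is typical.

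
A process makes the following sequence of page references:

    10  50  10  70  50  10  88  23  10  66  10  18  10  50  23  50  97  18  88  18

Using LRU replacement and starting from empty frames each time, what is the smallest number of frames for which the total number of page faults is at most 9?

6

f=1: 20 faults
f=2: 15 faults
f=3: 12 faults
f=4: 12 faults
f=5: 10 faults
f=6: 9 faults
f=7: 8 faults
f=8: 8 faults
Smallest f with faults ≤ 9 is 6.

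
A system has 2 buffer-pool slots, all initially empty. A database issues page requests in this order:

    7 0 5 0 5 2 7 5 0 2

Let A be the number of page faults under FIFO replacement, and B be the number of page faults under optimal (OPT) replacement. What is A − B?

Under FIFO: F F F . . F F F F F → 8 faults.
Under OPT: F F F . . F F . F F → 7 faults.
A − B = 8 − 7 = 1.

1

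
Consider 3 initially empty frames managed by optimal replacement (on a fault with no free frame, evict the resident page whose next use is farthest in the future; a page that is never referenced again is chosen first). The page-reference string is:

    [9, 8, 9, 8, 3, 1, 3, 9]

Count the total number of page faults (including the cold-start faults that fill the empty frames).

9 → miss, frames (9)
8 → miss, frames (9 8)
9 → hit
8 → hit
3 → miss, frames (9 8 3)
1 → miss, evict 8, frames (9 3 1)
3 → hit
9 → hit
Page faults: 4.

4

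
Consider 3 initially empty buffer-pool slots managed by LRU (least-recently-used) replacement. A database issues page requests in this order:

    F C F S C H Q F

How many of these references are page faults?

6

F -> miss, frames [F]
C -> miss, frames [F, C]
F -> hit
S -> miss, frames [C, F, S]
C -> hit
H -> miss, evict F, frames [S, C, H]
Q -> miss, evict S, frames [C, H, Q]
F -> miss, evict C, frames [H, Q, F]
Page faults: 6.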